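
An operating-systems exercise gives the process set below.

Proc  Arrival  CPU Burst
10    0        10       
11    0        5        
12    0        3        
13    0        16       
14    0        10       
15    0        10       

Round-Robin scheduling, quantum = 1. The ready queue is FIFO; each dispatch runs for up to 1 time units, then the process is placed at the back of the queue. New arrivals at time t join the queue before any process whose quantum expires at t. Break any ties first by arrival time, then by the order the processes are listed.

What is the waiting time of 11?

Gantt: | 10 0-1 | 11 1-2 | 12 2-3 | 13 3-4 | 14 4-5 | 15 5-6 | 10 6-7 | 11 7-8 | 12 8-9 | 13 9-10 | 14 10-11 | 15 11-12 | 10 12-13 | 11 13-14 | 12 14-15 | 13 15-16 | 14 16-17 | 15 17-18 | 10 18-19 | 11 19-20 | 13 20-21 | 14 21-22 | 15 22-23 | 10 23-24 | 11 24-25 | 13 25-26 | 14 26-27 | 15 27-28 | 10 28-29 | 13 29-30 | 14 30-31 | 15 31-32 | 10 32-33 | 13 33-34 | 14 34-35 | 15 35-36 | 10 36-37 | 13 37-38 | 14 38-39 | 15 39-40 | 10 40-41 | 13 41-42 | 14 42-43 | 15 43-44 | 10 44-45 | 13 45-46 | 14 46-47 | 15 47-48 | 13 48-54 |
Completion: 10=45  11=25  12=15  13=54  14=47  15=48
Turnaround (C−A): 10=45  11=25  12=15  13=54  14=47  15=48
Waiting(11) = turnaround − burst = 25 − 5 = 20

20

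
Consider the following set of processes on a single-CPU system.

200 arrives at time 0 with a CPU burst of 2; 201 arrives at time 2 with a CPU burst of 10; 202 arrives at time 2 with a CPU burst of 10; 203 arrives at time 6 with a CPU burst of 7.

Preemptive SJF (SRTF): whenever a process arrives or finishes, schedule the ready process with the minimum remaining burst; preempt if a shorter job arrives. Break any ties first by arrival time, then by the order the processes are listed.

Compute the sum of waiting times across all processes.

Timeline: | 200 0-2 | 201 2-12 | 203 12-19 | 202 19-29 |
Completion: 200=2  201=12  202=29  203=19
Turnaround (C−A): 200=2  201=10  202=27  203=13
Waiting = turnaround − burst: 200=0, 201=0, 202=17, 203=6
Total waiting = 0 + 0 + 17 + 6 = 23

23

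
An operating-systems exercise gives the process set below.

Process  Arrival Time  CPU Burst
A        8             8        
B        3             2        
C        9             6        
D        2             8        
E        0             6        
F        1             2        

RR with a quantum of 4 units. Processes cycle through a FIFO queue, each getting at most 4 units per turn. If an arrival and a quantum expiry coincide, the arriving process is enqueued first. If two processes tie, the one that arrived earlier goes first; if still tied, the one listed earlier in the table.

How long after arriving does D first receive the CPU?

4

Schedule: | E 0-4 | F 4-6 | D 6-10 | B 10-12 | E 12-14 | A 14-18 | C 18-22 | D 22-26 | A 26-30 | C 30-32 |
Completion: A=30  B=12  C=32  D=26  E=14  F=6
Response(D) = first start − arrival = 6 − 2 = 4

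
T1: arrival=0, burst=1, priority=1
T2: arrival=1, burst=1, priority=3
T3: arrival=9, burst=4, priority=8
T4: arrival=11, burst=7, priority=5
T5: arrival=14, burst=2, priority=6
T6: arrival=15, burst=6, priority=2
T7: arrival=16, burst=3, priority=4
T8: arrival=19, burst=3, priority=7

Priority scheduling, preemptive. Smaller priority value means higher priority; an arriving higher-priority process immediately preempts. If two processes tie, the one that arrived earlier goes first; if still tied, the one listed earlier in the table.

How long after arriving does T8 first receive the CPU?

10

Schedule: | T1 0-1 | T2 1-2 | idle 2-9 | T3 9-11 | T4 11-15 | T6 15-21 | T7 21-24 | T4 24-27 | T5 27-29 | T8 29-32 | T3 32-34 |
Completion: T1=1  T2=2  T3=34  T4=27  T5=29  T6=21  T7=24  T8=32
Response(T8) = first start − arrival = 29 − 19 = 10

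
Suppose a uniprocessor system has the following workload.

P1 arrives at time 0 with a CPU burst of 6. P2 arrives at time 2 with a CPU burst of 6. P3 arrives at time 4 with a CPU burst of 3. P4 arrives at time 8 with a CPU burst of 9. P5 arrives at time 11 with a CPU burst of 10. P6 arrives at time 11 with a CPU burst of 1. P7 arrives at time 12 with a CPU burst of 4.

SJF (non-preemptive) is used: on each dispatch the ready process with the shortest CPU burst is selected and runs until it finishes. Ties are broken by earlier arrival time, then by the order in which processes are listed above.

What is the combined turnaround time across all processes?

86

Timeline: | P1 0-6 | P3 6-9 | P2 9-15 | P6 15-16 | P7 16-20 | P4 20-29 | P5 29-39 |
Completion: P1=6  P2=15  P3=9  P4=29  P5=39  P6=16  P7=20
Turnaround (C−A): P1=6  P2=13  P3=5  P4=21  P5=28  P6=5  P7=8
Turnaround = completion − arrival: P1=6, P2=13, P3=5, P4=21, P5=28, P6=5, P7=8
Total turnaround = 6 + 13 + 5 + 21 + 28 + 5 + 8 = 86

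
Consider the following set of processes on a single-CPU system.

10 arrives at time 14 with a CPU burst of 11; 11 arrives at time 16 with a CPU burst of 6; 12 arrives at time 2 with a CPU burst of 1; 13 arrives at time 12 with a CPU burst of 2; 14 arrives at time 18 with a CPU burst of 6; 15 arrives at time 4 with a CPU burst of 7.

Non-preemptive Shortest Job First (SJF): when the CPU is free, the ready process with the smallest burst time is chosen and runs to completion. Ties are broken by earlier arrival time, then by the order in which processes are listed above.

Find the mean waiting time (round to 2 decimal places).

Schedule: | idle 0-2 | 12 2-3 | idle 3-4 | 15 4-11 | idle 11-12 | 13 12-14 | 10 14-25 | 11 25-31 | 14 31-37 |
Completion: 10=25  11=31  12=3  13=14  14=37  15=11
Waiting times: 10=0, 11=9, 12=0, 13=0, 14=13, 15=0
Average waiting = (0+9+0+0+13+0) / 6 = 22/6 = 3.67

3.67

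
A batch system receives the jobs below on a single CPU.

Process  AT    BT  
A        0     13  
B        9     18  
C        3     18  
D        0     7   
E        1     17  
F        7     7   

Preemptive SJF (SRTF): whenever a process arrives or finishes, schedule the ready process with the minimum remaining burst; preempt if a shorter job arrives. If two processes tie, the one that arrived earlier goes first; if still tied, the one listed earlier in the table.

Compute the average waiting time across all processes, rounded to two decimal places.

Timeline: | D 0-7 | F 7-14 | A 14-27 | E 27-44 | C 44-62 | B 62-80 |
Completion: A=27  B=80  C=62  D=7  E=44  F=14
Turnaround (C−A): A=27  B=71  C=59  D=7  E=43  F=7
Waiting times: A=14, B=53, C=41, D=0, E=26, F=0
Average waiting = (14+53+41+0+26+0) / 6 = 134/6 = 22.33

22.33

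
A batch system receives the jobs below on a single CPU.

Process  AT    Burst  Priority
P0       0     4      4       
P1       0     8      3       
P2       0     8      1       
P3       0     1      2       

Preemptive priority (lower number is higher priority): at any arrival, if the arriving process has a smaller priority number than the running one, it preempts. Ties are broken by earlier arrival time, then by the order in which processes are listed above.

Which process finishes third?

Schedule: | P2 0-8 | P3 8-9 | P1 9-17 | P0 17-21 |
Completion: P0=21  P1=17  P2=8  P3=9
Turnaround (C−A): P0=21  P1=17  P2=8  P3=9
Finish order: P2 → P3 → P1 → P0

P1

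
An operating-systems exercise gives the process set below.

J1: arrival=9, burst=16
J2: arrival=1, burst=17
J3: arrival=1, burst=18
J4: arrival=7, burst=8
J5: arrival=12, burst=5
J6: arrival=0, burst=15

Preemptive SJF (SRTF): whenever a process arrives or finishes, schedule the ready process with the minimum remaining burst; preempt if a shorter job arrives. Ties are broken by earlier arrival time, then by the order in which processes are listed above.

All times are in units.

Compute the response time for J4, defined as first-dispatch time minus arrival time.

13

Schedule: | J6 0-15 | J5 15-20 | J4 20-28 | J1 28-44 | J2 44-61 | J3 61-79 |
Completion: J1=44  J2=61  J3=79  J4=28  J5=20  J6=15
Turnaround (C−A): J1=35  J2=60  J3=78  J4=21  J5=8  J6=15
Response(J4) = first start − arrival = 20 − 7 = 13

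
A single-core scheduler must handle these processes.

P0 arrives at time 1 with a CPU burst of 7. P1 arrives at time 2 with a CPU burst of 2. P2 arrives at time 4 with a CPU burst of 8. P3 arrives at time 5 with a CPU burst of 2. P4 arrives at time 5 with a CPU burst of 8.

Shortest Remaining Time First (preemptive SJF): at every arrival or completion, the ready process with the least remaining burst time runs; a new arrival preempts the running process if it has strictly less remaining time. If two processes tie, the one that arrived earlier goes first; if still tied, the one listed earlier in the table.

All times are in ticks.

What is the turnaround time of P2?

16

Schedule: | idle 0-1 | P0 1-2 | P1 2-4 | P0 4-5 | P3 5-7 | P0 7-12 | P2 12-20 | P4 20-28 |
Completion: P0=12  P1=4  P2=20  P3=7  P4=28
Turnaround(P2) = completion − arrival = 20 − 4 = 16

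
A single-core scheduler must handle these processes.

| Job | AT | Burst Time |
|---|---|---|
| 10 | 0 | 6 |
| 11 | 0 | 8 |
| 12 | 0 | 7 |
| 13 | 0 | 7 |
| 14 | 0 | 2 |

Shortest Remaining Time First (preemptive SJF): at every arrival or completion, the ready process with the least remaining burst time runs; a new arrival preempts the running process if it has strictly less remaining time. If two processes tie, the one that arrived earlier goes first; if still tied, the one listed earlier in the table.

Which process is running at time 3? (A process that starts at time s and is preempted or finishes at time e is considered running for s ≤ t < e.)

10

Timeline: | 14 0-2 | 10 2-8 | 12 8-15 | 13 15-22 | 11 22-30 |
Completion: 10=8  11=30  12=15  13=22  14=2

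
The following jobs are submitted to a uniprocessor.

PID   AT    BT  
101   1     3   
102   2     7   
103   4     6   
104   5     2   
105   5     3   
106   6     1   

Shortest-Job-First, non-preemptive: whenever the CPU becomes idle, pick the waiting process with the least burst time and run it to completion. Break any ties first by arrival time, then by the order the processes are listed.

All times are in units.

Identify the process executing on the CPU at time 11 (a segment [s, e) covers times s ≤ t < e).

104

Gantt: | idle 0-1 | 101 1-4 | 103 4-10 | 106 10-11 | 104 11-13 | 105 13-16 | 102 16-23 |
Completion: 101=4  102=23  103=10  104=13  105=16  106=11
Turnaround (C−A): 101=3  102=21  103=6  104=8  105=11  106=5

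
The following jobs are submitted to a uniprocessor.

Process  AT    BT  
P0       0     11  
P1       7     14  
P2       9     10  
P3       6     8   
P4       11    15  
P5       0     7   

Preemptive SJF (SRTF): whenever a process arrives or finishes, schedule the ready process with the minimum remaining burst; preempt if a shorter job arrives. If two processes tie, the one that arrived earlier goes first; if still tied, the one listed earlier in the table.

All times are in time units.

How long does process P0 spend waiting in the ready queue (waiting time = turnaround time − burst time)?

25

Schedule: | P5 0-7 | P3 7-15 | P2 15-25 | P0 25-36 | P1 36-50 | P4 50-65 |
Completion: P0=36  P1=50  P2=25  P3=15  P4=65  P5=7
Turnaround (C−A): P0=36  P1=43  P2=16  P3=9  P4=54  P5=7
Waiting(P0) = turnaround − burst = 36 − 11 = 25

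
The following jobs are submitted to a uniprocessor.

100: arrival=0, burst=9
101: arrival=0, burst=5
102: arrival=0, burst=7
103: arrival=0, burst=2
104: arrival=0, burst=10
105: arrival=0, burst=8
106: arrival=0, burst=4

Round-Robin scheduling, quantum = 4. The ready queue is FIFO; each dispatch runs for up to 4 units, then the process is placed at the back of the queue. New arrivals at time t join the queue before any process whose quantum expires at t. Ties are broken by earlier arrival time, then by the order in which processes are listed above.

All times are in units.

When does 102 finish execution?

Gantt: | 100 0-4 | 101 4-8 | 102 8-12 | 103 12-14 | 104 14-18 | 105 18-22 | 106 22-26 | 100 26-30 | 101 30-31 | 102 31-34 | 104 34-38 | 105 38-42 | 100 42-43 | 104 43-45 |
Completion: 100=43  101=31  102=34  103=14  104=45  105=42  106=26
Turnaround (C−A): 100=43  101=31  102=34  103=14  104=45  105=42  106=26

34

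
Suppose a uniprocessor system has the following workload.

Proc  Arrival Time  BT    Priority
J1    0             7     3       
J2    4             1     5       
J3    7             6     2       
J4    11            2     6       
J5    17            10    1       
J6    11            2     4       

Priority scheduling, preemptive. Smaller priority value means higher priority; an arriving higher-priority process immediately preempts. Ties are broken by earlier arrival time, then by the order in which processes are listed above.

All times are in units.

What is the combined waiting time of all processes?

28

Timeline: | J1 0-7 | J3 7-13 | J6 13-15 | J2 15-16 | J4 16-17 | J5 17-27 | J4 27-28 |
Completion: J1=7  J2=16  J3=13  J4=28  J5=27  J6=15
Turnaround (C−A): J1=7  J2=12  J3=6  J4=17  J5=10  J6=4
Waiting = turnaround − burst: J1=0, J2=11, J3=0, J4=15, J5=0, J6=2
Total waiting = 0 + 11 + 0 + 15 + 0 + 2 = 28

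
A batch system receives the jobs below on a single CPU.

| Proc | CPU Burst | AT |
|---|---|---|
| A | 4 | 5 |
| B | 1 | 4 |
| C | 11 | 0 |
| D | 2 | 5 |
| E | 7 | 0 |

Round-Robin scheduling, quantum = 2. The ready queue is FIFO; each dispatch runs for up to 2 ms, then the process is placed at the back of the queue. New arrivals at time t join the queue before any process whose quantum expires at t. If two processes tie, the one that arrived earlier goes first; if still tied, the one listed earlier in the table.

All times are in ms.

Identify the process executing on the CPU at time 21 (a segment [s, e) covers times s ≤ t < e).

E

Gantt: | C 0-2 | E 2-4 | C 4-6 | B 6-7 | E 7-9 | A 9-11 | D 11-13 | C 13-15 | E 15-17 | A 17-19 | C 19-21 | E 21-22 | C 22-25 |
Completion: A=19  B=7  C=25  D=13  E=22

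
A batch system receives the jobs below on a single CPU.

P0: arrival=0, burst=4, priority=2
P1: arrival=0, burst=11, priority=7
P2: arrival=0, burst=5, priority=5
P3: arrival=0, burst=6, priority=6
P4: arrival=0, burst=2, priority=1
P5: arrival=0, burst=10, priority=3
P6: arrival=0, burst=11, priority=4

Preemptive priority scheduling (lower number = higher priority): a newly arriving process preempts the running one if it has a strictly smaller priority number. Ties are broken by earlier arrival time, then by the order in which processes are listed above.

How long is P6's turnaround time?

27

Gantt: | P4 0-2 | P0 2-6 | P5 6-16 | P6 16-27 | P2 27-32 | P3 32-38 | P1 38-49 |
Completion: P0=6  P1=49  P2=32  P3=38  P4=2  P5=16  P6=27
Turnaround (C−A): P0=6  P1=49  P2=32  P3=38  P4=2  P5=16  P6=27
Turnaround(P6) = completion − arrival = 27 − 0 = 27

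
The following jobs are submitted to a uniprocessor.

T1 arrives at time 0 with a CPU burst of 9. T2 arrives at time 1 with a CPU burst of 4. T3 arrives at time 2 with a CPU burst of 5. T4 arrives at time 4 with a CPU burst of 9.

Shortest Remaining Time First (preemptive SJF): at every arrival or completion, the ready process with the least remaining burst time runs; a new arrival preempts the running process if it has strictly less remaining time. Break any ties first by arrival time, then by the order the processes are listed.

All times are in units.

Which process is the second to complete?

Schedule: | T1 0-1 | T2 1-5 | T3 5-10 | T1 10-18 | T4 18-27 |
Completion: T1=18  T2=5  T3=10  T4=27
Finish order: T2 → T3 → T1 → T4

T3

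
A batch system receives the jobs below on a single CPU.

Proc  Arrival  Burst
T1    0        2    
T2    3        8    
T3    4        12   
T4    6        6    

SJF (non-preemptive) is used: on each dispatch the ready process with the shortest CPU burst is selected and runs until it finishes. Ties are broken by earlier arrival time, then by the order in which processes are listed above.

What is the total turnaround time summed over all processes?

Timeline: | T1 0-2 | idle 2-3 | T2 3-11 | T4 11-17 | T3 17-29 |
Completion: T1=2  T2=11  T3=29  T4=17
Turnaround (C−A): T1=2  T2=8  T3=25  T4=11
Turnaround = completion − arrival: T1=2, T2=8, T3=25, T4=11
Total turnaround = 2 + 8 + 25 + 11 = 46

46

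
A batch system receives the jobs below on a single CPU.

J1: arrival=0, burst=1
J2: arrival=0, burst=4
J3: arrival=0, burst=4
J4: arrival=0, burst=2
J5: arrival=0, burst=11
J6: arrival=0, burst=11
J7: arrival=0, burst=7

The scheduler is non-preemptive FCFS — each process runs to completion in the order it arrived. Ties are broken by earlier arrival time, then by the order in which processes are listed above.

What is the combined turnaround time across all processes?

Timeline: | J1 0-1 | J2 1-5 | J3 5-9 | J4 9-11 | J5 11-22 | J6 22-33 | J7 33-40 |
Completion: J1=1  J2=5  J3=9  J4=11  J5=22  J6=33  J7=40
Turnaround (C−A): J1=1  J2=5  J3=9  J4=11  J5=22  J6=33  J7=40
Turnaround = completion − arrival: J1=1, J2=5, J3=9, J4=11, J5=22, J6=33, J7=40
Total turnaround = 1 + 5 + 9 + 11 + 22 + 33 + 40 = 121

121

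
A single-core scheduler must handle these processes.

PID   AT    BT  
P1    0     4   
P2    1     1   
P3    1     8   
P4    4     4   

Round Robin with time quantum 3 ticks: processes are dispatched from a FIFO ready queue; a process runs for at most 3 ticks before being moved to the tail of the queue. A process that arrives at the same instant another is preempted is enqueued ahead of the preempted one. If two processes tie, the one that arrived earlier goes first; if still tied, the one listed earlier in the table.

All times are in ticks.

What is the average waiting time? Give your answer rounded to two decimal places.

5.25

Timeline: | P1 0-3 | P2 3-4 | P3 4-7 | P1 7-8 | P4 8-11 | P3 11-14 | P4 14-15 | P3 15-17 |
Completion: P1=8  P2=4  P3=17  P4=15
Waiting times: P1=4, P2=2, P3=8, P4=7
Average waiting = (4+2+8+7) / 4 = 21/4 = 5.25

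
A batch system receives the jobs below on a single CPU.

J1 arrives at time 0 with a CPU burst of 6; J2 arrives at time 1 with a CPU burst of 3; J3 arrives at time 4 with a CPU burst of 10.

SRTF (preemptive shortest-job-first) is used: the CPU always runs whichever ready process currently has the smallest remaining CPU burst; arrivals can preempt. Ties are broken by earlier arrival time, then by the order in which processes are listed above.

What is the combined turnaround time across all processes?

Gantt: | J1 0-1 | J2 1-4 | J1 4-9 | J3 9-19 |
Completion: J1=9  J2=4  J3=19
Turnaround (C−A): J1=9  J2=3  J3=15
Turnaround = completion − arrival: J1=9, J2=3, J3=15
Total turnaround = 9 + 3 + 15 = 27

27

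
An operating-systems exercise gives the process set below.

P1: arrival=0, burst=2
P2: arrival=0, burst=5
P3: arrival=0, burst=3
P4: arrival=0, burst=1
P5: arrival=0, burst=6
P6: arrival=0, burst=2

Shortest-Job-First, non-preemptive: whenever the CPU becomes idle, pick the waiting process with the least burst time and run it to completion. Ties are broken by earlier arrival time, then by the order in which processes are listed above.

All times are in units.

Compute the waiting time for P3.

Gantt: | P4 0-1 | P1 1-3 | P6 3-5 | P3 5-8 | P2 8-13 | P5 13-19 |
Completion: P1=3  P2=13  P3=8  P4=1  P5=19  P6=5
Waiting(P3) = turnaround − burst = 8 − 3 = 5

5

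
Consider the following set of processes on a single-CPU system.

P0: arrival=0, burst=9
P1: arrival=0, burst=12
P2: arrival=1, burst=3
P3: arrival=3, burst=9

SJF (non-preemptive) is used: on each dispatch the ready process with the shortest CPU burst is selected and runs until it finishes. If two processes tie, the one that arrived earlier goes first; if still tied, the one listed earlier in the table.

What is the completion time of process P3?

Timeline: | P0 0-9 | P2 9-12 | P3 12-21 | P1 21-33 |
Completion: P0=9  P1=33  P2=12  P3=21

21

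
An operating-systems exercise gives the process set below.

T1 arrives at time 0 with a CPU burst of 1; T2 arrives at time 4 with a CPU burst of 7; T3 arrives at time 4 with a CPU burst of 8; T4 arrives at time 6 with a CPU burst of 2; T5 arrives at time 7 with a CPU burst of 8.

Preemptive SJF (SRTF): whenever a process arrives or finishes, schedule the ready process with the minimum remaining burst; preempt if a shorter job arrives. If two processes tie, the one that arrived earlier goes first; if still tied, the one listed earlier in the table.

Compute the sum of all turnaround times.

Timeline: | T1 0-1 | idle 1-4 | T2 4-6 | T4 6-8 | T2 8-13 | T3 13-21 | T5 21-29 |
Completion: T1=1  T2=13  T3=21  T4=8  T5=29
Turnaround (C−A): T1=1  T2=9  T3=17  T4=2  T5=22
Turnaround = completion − arrival: T1=1, T2=9, T3=17, T4=2, T5=22
Total turnaround = 1 + 9 + 17 + 2 + 22 = 51

51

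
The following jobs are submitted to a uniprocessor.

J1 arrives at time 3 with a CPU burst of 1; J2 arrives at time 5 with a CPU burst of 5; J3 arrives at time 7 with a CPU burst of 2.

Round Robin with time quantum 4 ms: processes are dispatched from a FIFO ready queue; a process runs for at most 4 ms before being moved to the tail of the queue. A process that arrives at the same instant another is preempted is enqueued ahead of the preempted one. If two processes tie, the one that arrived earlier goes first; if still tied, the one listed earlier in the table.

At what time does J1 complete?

4

Timeline: | idle 0-3 | J1 3-4 | idle 4-5 | J2 5-9 | J3 9-11 | J2 11-12 |
Completion: J1=4  J2=12  J3=11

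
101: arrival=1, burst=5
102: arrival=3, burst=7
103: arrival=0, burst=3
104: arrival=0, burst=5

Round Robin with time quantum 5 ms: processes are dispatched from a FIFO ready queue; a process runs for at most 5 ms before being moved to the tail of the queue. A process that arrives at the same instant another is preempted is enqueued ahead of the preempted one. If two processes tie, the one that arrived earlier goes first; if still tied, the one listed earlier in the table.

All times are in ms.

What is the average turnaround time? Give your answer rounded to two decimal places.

Gantt: | 103 0-3 | 104 3-8 | 101 8-13 | 102 13-20 |
Completion: 101=13  102=20  103=3  104=8
Turnaround (C−A): 101=12  102=17  103=3  104=8
Turnaround times: 101=12, 102=17, 103=3, 104=8
Average turnaround = (12+17+3+8) / 4 = 40/4 = 10.00

10.00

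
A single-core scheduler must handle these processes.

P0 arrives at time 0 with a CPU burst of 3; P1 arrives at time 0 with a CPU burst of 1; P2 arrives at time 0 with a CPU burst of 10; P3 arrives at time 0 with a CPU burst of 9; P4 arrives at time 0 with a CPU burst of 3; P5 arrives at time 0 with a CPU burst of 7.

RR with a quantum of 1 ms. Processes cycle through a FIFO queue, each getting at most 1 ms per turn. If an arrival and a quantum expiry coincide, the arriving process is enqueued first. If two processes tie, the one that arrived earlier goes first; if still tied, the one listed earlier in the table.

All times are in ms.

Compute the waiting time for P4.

12

Timeline: | P0 0-1 | P1 1-2 | P2 2-3 | P3 3-4 | P4 4-5 | P5 5-6 | P0 6-7 | P2 7-8 | P3 8-9 | P4 9-10 | P5 10-11 | P0 11-12 | P2 12-13 | P3 13-14 | P4 14-15 | P5 15-16 | P2 16-17 | P3 17-18 | P5 18-19 | P2 19-20 | P3 20-21 | P5 21-22 | P2 22-23 | P3 23-24 | P5 24-25 | P2 25-26 | P3 26-27 | P5 27-28 | P2 28-29 | P3 29-30 | P2 30-31 | P3 31-32 | P2 32-33 |
Completion: P0=12  P1=2  P2=33  P3=32  P4=15  P5=28
Turnaround (C−A): P0=12  P1=2  P2=33  P3=32  P4=15  P5=28
Waiting(P4) = turnaround − burst = 15 − 3 = 12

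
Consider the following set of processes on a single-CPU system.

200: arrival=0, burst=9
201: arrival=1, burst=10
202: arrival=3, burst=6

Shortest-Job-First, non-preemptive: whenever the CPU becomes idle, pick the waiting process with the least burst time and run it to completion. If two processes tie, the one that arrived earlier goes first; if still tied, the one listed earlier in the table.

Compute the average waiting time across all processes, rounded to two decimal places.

6.67

Timeline: | 200 0-9 | 202 9-15 | 201 15-25 |
Completion: 200=9  201=25  202=15
Waiting times: 200=0, 201=14, 202=6
Average waiting = (0+14+6) / 3 = 20/3 = 6.67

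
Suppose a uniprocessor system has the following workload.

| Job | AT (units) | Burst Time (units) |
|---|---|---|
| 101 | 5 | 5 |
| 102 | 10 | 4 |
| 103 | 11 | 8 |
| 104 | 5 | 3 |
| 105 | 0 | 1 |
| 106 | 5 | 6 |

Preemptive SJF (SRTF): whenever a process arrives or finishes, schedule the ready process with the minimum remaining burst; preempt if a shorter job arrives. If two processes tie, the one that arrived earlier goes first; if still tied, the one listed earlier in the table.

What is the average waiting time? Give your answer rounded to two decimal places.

5.00

Timeline: | 105 0-1 | idle 1-5 | 104 5-8 | 101 8-13 | 102 13-17 | 106 17-23 | 103 23-31 |
Completion: 101=13  102=17  103=31  104=8  105=1  106=23
Waiting times: 101=3, 102=3, 103=12, 104=0, 105=0, 106=12
Average waiting = (3+3+12+0+0+12) / 6 = 30/6 = 5.00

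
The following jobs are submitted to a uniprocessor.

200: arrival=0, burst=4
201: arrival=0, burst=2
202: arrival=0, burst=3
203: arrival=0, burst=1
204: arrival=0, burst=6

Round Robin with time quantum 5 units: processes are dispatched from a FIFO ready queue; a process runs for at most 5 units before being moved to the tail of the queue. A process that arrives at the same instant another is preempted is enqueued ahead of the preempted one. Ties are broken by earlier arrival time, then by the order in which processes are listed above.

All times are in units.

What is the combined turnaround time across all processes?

Schedule: | 200 0-4 | 201 4-6 | 202 6-9 | 203 9-10 | 204 10-16 |
Completion: 200=4  201=6  202=9  203=10  204=16
Turnaround (C−A): 200=4  201=6  202=9  203=10  204=16
Turnaround = completion − arrival: 200=4, 201=6, 202=9, 203=10, 204=16
Total turnaround = 4 + 6 + 9 + 10 + 16 = 45

45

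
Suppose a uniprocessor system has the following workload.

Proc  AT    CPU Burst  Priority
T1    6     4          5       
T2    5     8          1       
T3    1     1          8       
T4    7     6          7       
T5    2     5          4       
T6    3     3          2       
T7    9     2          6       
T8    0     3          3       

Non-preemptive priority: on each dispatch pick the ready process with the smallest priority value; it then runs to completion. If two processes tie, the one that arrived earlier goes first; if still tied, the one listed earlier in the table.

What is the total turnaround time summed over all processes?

120

Schedule: | T8 0-3 | T6 3-6 | T2 6-14 | T5 14-19 | T1 19-23 | T7 23-25 | T4 25-31 | T3 31-32 |
Completion: T1=23  T2=14  T3=32  T4=31  T5=19  T6=6  T7=25  T8=3
Turnaround (C−A): T1=17  T2=9  T3=31  T4=24  T5=17  T6=3  T7=16  T8=3
Turnaround = completion − arrival: T1=17, T2=9, T3=31, T4=24, T5=17, T6=3, T7=16, T8=3
Total turnaround = 17 + 9 + 31 + 24 + 17 + 3 + 16 + 3 = 120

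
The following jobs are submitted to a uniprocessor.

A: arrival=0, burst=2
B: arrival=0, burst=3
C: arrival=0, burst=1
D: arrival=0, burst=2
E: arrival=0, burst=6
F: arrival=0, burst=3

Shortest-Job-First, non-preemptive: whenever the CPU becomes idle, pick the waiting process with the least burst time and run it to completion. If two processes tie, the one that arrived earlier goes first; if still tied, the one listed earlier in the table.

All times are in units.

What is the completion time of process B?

8

Timeline: | C 0-1 | A 1-3 | D 3-5 | B 5-8 | F 8-11 | E 11-17 |
Completion: A=3  B=8  C=1  D=5  E=17  F=11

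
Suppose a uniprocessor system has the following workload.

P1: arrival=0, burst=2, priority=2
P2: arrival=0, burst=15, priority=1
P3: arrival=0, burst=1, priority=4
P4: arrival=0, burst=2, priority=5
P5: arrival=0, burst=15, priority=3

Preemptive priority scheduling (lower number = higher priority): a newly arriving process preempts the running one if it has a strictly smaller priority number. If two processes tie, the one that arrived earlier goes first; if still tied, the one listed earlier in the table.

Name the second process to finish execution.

P1

Schedule: | P2 0-15 | P1 15-17 | P5 17-32 | P3 32-33 | P4 33-35 |
Completion: P1=17  P2=15  P3=33  P4=35  P5=32
Finish order: P2 → P1 → P5 → P3 → P4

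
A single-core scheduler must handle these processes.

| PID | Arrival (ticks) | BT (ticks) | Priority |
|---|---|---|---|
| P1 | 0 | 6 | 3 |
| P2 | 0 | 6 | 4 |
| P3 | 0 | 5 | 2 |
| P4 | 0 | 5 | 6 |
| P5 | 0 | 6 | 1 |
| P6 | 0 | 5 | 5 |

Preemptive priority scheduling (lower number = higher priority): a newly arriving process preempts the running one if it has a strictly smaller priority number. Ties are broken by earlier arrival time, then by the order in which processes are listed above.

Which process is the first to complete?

P5

Schedule: | P5 0-6 | P3 6-11 | P1 11-17 | P2 17-23 | P6 23-28 | P4 28-33 |
Completion: P1=17  P2=23  P3=11  P4=33  P5=6  P6=28
Finish order: P5 → P3 → P1 → P2 → P6 → P4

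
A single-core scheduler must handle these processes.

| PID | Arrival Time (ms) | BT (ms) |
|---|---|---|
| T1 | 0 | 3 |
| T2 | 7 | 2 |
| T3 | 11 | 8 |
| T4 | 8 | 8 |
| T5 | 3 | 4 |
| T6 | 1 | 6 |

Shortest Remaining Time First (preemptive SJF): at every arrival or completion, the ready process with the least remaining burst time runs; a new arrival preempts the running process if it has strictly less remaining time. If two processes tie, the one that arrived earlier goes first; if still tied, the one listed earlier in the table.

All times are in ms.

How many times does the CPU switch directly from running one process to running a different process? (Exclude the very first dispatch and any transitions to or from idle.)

Schedule: | T1 0-3 | T5 3-7 | T2 7-9 | T6 9-15 | T4 15-23 | T3 23-31 |
Completion: T1=3  T2=9  T3=31  T4=23  T5=7  T6=15
Turnaround (C−A): T1=3  T2=2  T3=20  T4=15  T5=4  T6=14

5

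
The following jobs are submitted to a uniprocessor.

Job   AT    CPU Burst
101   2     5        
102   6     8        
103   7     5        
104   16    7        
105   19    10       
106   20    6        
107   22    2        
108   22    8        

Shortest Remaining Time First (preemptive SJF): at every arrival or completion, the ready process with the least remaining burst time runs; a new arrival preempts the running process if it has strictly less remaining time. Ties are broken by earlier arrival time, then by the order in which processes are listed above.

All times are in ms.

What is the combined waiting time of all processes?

Gantt: | idle 0-2 | 101 2-7 | 103 7-12 | 102 12-20 | 106 20-22 | 107 22-24 | 106 24-28 | 104 28-35 | 108 35-43 | 105 43-53 |
Completion: 101=7  102=20  103=12  104=35  105=53  106=28  107=24  108=43
Turnaround (C−A): 101=5  102=14  103=5  104=19  105=34  106=8  107=2  108=21
Waiting = turnaround − burst: 101=0, 102=6, 103=0, 104=12, 105=24, 106=2, 107=0, 108=13
Total waiting = 0 + 6 + 0 + 12 + 24 + 2 + 0 + 13 = 57

57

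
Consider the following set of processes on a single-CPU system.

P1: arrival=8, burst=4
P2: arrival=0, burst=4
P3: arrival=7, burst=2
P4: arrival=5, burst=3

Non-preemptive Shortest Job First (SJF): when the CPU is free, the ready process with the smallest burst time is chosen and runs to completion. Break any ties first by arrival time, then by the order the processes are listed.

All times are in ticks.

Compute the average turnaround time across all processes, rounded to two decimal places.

4.00

Schedule: | P2 0-4 | idle 4-5 | P4 5-8 | P3 8-10 | P1 10-14 |
Completion: P1=14  P2=4  P3=10  P4=8
Turnaround times: P1=6, P2=4, P3=3, P4=3
Average turnaround = (6+4+3+3) / 4 = 16/4 = 4.00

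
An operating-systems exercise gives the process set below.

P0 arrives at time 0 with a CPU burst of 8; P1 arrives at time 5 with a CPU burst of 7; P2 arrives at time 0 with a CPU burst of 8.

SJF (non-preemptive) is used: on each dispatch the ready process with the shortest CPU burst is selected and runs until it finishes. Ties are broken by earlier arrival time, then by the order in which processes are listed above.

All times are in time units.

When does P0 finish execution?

Gantt: | P0 0-8 | P1 8-15 | P2 15-23 |
Completion: P0=8  P1=15  P2=23

8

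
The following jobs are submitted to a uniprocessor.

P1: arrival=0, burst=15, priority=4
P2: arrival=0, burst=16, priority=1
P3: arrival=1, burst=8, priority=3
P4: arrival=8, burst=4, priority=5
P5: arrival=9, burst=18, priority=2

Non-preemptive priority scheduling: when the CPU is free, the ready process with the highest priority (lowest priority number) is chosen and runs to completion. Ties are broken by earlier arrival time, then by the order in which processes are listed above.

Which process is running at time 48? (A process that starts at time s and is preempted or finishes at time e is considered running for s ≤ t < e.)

P1

Gantt: | P2 0-16 | P5 16-34 | P3 34-42 | P1 42-57 | P4 57-61 |
Completion: P1=57  P2=16  P3=42  P4=61  P5=34
Turnaround (C−A): P1=57  P2=16  P3=41  P4=53  P5=25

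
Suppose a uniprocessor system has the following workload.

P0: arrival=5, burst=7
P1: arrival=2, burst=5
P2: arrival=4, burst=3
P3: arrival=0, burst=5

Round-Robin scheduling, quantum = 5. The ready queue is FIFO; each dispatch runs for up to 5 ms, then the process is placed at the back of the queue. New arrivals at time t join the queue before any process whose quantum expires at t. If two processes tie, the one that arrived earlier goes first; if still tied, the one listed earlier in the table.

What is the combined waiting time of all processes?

17

Schedule: | P3 0-5 | P1 5-10 | P2 10-13 | P0 13-20 |
Completion: P0=20  P1=10  P2=13  P3=5
Turnaround (C−A): P0=15  P1=8  P2=9  P3=5
Waiting = turnaround − burst: P0=8, P1=3, P2=6, P3=0
Total waiting = 8 + 3 + 6 + 0 = 17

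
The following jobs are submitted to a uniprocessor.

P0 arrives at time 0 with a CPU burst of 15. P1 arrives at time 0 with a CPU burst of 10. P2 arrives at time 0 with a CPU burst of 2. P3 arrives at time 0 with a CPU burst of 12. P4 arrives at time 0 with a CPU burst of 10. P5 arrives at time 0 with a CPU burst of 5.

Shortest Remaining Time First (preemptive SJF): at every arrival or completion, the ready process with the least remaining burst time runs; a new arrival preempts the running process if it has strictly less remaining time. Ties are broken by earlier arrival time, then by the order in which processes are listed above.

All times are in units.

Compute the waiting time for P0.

39

Gantt: | P2 0-2 | P5 2-7 | P1 7-17 | P4 17-27 | P3 27-39 | P0 39-54 |
Completion: P0=54  P1=17  P2=2  P3=39  P4=27  P5=7
Waiting(P0) = turnaround − burst = 54 − 15 = 39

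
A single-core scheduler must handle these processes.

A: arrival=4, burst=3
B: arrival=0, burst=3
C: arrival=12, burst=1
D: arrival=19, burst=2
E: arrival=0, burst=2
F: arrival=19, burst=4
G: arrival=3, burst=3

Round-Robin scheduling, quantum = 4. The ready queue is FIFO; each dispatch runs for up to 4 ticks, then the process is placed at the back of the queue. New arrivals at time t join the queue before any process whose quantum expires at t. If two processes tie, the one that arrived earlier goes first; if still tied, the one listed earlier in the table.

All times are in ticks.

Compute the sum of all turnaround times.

29

Schedule: | B 0-3 | E 3-5 | G 5-8 | A 8-11 | idle 11-12 | C 12-13 | idle 13-19 | D 19-21 | F 21-25 |
Completion: A=11  B=3  C=13  D=21  E=5  F=25  G=8
Turnaround = completion − arrival: A=7, B=3, C=1, D=2, E=5, F=6, G=5
Total turnaround = 7 + 3 + 1 + 2 + 5 + 6 + 5 = 29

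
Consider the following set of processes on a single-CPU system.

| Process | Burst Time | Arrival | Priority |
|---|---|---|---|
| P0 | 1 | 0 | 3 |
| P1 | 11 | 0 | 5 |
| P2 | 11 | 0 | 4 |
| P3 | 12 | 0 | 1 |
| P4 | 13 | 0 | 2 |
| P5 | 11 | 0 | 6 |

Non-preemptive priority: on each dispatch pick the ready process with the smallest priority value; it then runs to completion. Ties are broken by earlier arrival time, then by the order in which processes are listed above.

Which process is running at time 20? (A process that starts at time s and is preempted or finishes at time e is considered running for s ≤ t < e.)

Schedule: | P3 0-12 | P4 12-25 | P0 25-26 | P2 26-37 | P1 37-48 | P5 48-59 |
Completion: P0=26  P1=48  P2=37  P3=12  P4=25  P5=59

P4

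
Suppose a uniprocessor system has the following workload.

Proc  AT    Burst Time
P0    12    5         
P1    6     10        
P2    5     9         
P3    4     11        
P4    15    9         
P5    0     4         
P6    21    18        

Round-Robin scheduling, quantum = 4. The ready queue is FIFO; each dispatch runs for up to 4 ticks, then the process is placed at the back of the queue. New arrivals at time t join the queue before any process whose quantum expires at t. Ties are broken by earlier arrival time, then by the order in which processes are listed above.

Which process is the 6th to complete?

P4

Gantt: | P5 0-4 | P3 4-8 | P2 8-12 | P1 12-16 | P3 16-20 | P0 20-24 | P2 24-28 | P4 28-32 | P1 32-36 | P3 36-39 | P6 39-43 | P0 43-44 | P2 44-45 | P4 45-49 | P1 49-51 | P6 51-55 | P4 55-56 | P6 56-66 |
Completion: P0=44  P1=51  P2=45  P3=39  P4=56  P5=4  P6=66
Turnaround (C−A): P0=32  P1=45  P2=40  P3=35  P4=41  P5=4  P6=45
Finish order: P5 → P3 → P0 → P2 → P1 → P4 → P6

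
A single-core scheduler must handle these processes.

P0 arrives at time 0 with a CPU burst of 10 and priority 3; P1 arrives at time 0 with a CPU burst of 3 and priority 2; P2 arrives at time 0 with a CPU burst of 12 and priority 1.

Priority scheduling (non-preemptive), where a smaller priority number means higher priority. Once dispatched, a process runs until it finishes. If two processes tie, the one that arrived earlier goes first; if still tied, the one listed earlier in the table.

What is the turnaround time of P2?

Gantt: | P2 0-12 | P1 12-15 | P0 15-25 |
Completion: P0=25  P1=15  P2=12
Turnaround (C−A): P0=25  P1=15  P2=12
Turnaround(P2) = completion − arrival = 12 − 0 = 12

12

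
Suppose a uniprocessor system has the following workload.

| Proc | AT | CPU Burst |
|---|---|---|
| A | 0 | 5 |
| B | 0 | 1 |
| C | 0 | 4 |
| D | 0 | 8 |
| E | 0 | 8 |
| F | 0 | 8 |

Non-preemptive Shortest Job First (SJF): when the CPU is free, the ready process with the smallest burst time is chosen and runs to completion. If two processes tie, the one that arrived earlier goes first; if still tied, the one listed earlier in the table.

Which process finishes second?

C

Gantt: | B 0-1 | C 1-5 | A 5-10 | D 10-18 | E 18-26 | F 26-34 |
Completion: A=10  B=1  C=5  D=18  E=26  F=34
Turnaround (C−A): A=10  B=1  C=5  D=18  E=26  F=34
Finish order: B → C → A → D → E → F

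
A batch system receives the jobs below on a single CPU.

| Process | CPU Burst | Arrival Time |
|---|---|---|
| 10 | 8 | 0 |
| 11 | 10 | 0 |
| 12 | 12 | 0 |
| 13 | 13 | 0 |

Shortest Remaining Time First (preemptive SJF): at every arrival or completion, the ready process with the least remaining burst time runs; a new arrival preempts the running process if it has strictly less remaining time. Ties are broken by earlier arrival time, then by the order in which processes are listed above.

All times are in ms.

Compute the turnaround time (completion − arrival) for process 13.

Gantt: | 10 0-8 | 11 8-18 | 12 18-30 | 13 30-43 |
Completion: 10=8  11=18  12=30  13=43
Turnaround(13) = completion − arrival = 43 − 0 = 43

43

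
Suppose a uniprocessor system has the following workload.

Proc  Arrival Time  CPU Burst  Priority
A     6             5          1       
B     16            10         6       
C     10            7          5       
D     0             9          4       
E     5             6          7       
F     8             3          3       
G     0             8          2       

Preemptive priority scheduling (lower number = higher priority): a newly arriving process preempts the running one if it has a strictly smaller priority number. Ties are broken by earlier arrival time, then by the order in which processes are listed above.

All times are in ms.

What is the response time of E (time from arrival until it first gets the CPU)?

Timeline: | G 0-6 | A 6-11 | G 11-13 | F 13-16 | D 16-25 | C 25-32 | B 32-42 | E 42-48 |
Completion: A=11  B=42  C=32  D=25  E=48  F=16  G=13
Response(E) = first start − arrival = 42 − 5 = 37

37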